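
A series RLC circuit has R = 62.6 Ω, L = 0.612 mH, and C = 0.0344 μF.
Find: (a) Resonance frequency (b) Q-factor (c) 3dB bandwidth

Step 1 — Resonance: ω₀ = 1/√(LC) = 1/√(0.000612·3.44e-08) = 2.179e+05 rad/s.
Step 2 — f₀ = ω₀/(2π) = 3.469e+04 Hz.
Step 3 — Series Q: Q = ω₀L/R = 2.179e+05·0.000612/62.6 = 2.131.
Step 4 — Bandwidth: Δω = ω₀/Q = 1.023e+05 rad/s; BW = Δω/(2π) = 1.628e+04 Hz.

(a) f₀ = 3.469e+04 Hz  (b) Q = 2.131  (c) BW = 1.628e+04 Hz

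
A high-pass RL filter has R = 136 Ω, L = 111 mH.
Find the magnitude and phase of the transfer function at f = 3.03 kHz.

Step 1 — Angular frequency: ω = 2π·3030 = 1.904e+04 rad/s.
Step 2 — Transfer function: H(jω) = jωL/(R + jωL).
Step 3 — Numerator jωL = j·2113; denominator R + jωL = 136 + j2113.
Step 4 — H = 0.9959 + j0.06409.
Step 5 — Magnitude: |H| = 0.9979 (-0.0 dB); phase: φ = 3.7°.

|H| = 0.9979 (-0.0 dB), φ = 3.7°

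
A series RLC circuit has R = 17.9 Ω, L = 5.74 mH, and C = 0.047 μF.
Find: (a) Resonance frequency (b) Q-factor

Step 1 — Resonance condition Im(Z)=0 gives ω₀ = 1/√(LC).
Step 2 — ω₀ = 1/√(0.00574·4.7e-08) = 6.088e+04 rad/s.
Step 3 — f₀ = ω₀/(2π) = 9690 Hz.
Step 4 — Series Q: Q = ω₀L/R = 6.088e+04·0.00574/17.9 = 19.52.

(a) f₀ = 9690 Hz  (b) Q = 19.52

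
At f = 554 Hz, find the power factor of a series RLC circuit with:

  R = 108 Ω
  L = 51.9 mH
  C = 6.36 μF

Step 1 — Angular frequency: ω = 2π·f = 2π·554 = 3481 rad/s.
Step 2 — Component impedances:
  R: Z = R = 108 Ω
  L: Z = jωL = j·3481·0.0519 = 0 + j180.7 Ω
  C: Z = 1/(jωC) = -j/(ω·C) = 0 - j45.17 Ω
Step 3 — Series combination: Z_total = R + L + C = 108 + j135.5 Ω = 173.3∠51.4° Ω.
Step 4 — Power factor: PF = cos(φ) = Re(Z)/|Z| = 108/173.27 = 0.6233.
Step 5 — Type: Im(Z) = 135.5 ⇒ lagging (phase φ = 51.4°).

PF = 0.6233 (lagging, φ = 51.4°)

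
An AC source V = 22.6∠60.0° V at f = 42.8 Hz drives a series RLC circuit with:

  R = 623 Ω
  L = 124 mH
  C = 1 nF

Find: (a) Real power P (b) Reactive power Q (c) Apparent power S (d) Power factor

Step 1 — Angular frequency: ω = 2π·f = 2π·42.8 = 268.9 rad/s.
Step 2 — Component impedances:
  R: Z = R = 623 Ω
  L: Z = jωL = j·268.9·0.124 = 0 + j33.35 Ω
  C: Z = 1/(jωC) = -j/(ω·C) = 0 - j3.719e+06 Ω
Step 3 — Series combination: Z_total = R + L + C = 623 - j3.719e+06 Ω = 3.719e+06∠-90.0° Ω.
Step 4 — Source phasor: V = 22.6∠60.0° V = 11.3 + j19.57 V.
Step 5 — Current: I = V / Z = -5.263e-06 + j3.04e-06 A = 6.078e-06∠150.0° A.
Step 6 — Complex power: S = V·I* = 2.301e-08 - j0.0001374 VA.
Step 7 — Real power: P = Re(S) = 2.301e-08 W.
Step 8 — Reactive power: Q = Im(S) = -0.0001374 VAR.
Step 9 — Apparent power: |S| = 0.0001374 VA.
Step 10 — Power factor: PF = P/|S| = 0.0001675 (leading).

(a) P = 2.301e-08 W  (b) Q = -0.0001374 VAR  (c) S = 0.0001374 VA  (d) PF = 0.0001675 (leading)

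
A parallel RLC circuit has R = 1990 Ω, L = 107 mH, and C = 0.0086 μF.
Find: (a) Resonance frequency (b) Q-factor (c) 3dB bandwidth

Step 1 — Resonance: ω₀ = 1/√(LC) = 1/√(0.107·8.6e-09) = 3.297e+04 rad/s.
Step 2 — f₀ = ω₀/(2π) = 5247 Hz.
Step 3 — Parallel Q: Q = R/(ω₀L) = 1990/(3.297e+04·0.107) = 0.5642.
Step 4 — Bandwidth: Δω = ω₀/Q = 5.843e+04 rad/s; BW = Δω/(2π) = 9300 Hz.

(a) f₀ = 5247 Hz  (b) Q = 0.5642  (c) BW = 9300 Hz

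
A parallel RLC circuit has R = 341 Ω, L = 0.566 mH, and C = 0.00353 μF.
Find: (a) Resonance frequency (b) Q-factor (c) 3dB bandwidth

Step 1 — Resonance: ω₀ = 1/√(LC) = 1/√(0.000566·3.53e-09) = 7.075e+05 rad/s.
Step 2 — f₀ = ω₀/(2π) = 1.126e+05 Hz.
Step 3 — Parallel Q: Q = R/(ω₀L) = 341/(7.075e+05·0.000566) = 0.8516.
Step 4 — Bandwidth: Δω = ω₀/Q = 8.308e+05 rad/s; BW = Δω/(2π) = 1.322e+05 Hz.

(a) f₀ = 1.126e+05 Hz  (b) Q = 0.8516  (c) BW = 1.322e+05 Hz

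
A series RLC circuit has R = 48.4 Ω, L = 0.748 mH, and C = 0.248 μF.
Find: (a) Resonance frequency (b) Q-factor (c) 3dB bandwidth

Step 1 — Resonance condition Im(Z)=0 gives ω₀ = 1/√(LC).
Step 2 — ω₀ = 1/√(0.000748·2.48e-07) = 7.342e+04 rad/s.
Step 3 — f₀ = ω₀/(2π) = 1.169e+04 Hz.
Step 4 — Series Q: Q = ω₀L/R = 7.342e+04·0.000748/48.4 = 1.135.
Step 5 — 3dB bandwidth: Δω = ω₀/Q = 6.471e+04 rad/s; BW = Δω/(2π) = 1.03e+04 Hz.

(a) f₀ = 1.169e+04 Hz  (b) Q = 1.135  (c) BW = 1.03e+04 Hz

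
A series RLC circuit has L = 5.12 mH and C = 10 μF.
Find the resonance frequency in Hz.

Step 1 — Resonance condition Im(Z)=0 gives ω₀ = 1/√(LC).
Step 2 — ω₀ = 1/√(0.00512·1e-05) = 4419 rad/s.
Step 3 — f₀ = ω₀/(2π) = 703.4 Hz.

f₀ = 703.4 Hz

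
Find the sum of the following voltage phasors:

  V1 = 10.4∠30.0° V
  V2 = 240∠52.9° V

Step 1 — Convert each phasor to rectangular form:
  V1 = 10.4·(cos(30.0°) + j·sin(30.0°)) = 9.007 + j5.2 V
  V2 = 240·(cos(52.9°) + j·sin(52.9°)) = 144.8 + j191.4 V
Step 2 — Sum components: V_total = 153.8 + j196.6 V.
Step 3 — Convert to polar: |V_total| = 249.6 V, ∠V_total = 52.0°.

V_total = 249.6∠52.0° V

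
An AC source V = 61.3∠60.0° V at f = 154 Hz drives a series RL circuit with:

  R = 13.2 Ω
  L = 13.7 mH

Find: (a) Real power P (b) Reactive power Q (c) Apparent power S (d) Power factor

Step 1 — Angular frequency: ω = 2π·f = 2π·154 = 967.6 rad/s.
Step 2 — Component impedances:
  R: Z = R = 13.2 Ω
  L: Z = jωL = j·967.6·0.0137 = 0 + j13.26 Ω
Step 3 — Series combination: Z_total = R + L = 13.2 + j13.26 Ω = 18.71∠45.1° Ω.
Step 4 — Source phasor: V = 61.3∠60.0° V = 30.65 + j53.09 V.
Step 5 — Current: I = V / Z = 3.167 + j0.8414 A = 3.277∠14.9° A.
Step 6 — Complex power: S = V·I* = 141.7 + j142.3 VA.
Step 7 — Real power: P = Re(S) = 141.7 W.
Step 8 — Reactive power: Q = Im(S) = 142.3 VAR.
Step 9 — Apparent power: |S| = 200.9 VA.
Step 10 — Power factor: PF = P/|S| = 0.7056 (lagging).

(a) P = 141.7 W  (b) Q = 142.3 VAR  (c) S = 200.9 VA  (d) PF = 0.7056 (lagging)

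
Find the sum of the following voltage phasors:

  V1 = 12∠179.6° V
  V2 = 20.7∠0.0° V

Step 1 — Convert each phasor to rectangular form:
  V1 = 12·(cos(179.6°) + j·sin(179.6°)) = -12 + j0.08378 V
  V2 = 20.7·(cos(0.0°) + j·sin(0.0°)) = 20.7 V
Step 2 — Sum components: V_total = 8.7 + j0.08378 V.
Step 3 — Convert to polar: |V_total| = 8.701 V, ∠V_total = 0.6°.

V_total = 8.701∠0.6° V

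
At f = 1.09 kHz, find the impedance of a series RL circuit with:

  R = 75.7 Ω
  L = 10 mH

Step 1 — Angular frequency: ω = 2π·f = 2π·1090 = 6849 rad/s.
Step 2 — Component impedances:
  R: Z = R = 75.7 Ω
  L: Z = jωL = j·6849·0.01 = 0 + j68.49 Ω
Step 3 — Series combination: Z_total = R + L = 75.7 + j68.49 Ω = 102.1∠42.1° Ω.

Z = 75.7 + j68.49 Ω = 102.1∠42.1° Ω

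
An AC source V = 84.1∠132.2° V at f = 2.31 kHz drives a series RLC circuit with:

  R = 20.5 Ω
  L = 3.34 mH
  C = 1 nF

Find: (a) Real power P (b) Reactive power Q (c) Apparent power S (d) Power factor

Step 1 — Angular frequency: ω = 2π·f = 2π·2310 = 1.451e+04 rad/s.
Step 2 — Component impedances:
  R: Z = R = 20.5 Ω
  L: Z = jωL = j·1.451e+04·0.00334 = 0 + j48.48 Ω
  C: Z = 1/(jωC) = -j/(ω·C) = 0 - j6.89e+04 Ω
Step 3 — Series combination: Z_total = R + L + C = 20.5 - j6.885e+04 Ω = 6.885e+04∠-90.0° Ω.
Step 4 — Source phasor: V = 84.1∠132.2° V = -56.49 + j62.3 V.
Step 5 — Current: I = V / Z = -0.0009051 - j0.0008202 A = 0.001222∠-137.8° A.
Step 6 — Complex power: S = V·I* = 3.059e-05 - j0.1027 VA.
Step 7 — Real power: P = Re(S) = 3.059e-05 W.
Step 8 — Reactive power: Q = Im(S) = -0.1027 VAR.
Step 9 — Apparent power: |S| = 0.1027 VA.
Step 10 — Power factor: PF = P/|S| = 0.0002977 (leading).

(a) P = 3.059e-05 W  (b) Q = -0.1027 VAR  (c) S = 0.1027 VA  (d) PF = 0.0002977 (leading)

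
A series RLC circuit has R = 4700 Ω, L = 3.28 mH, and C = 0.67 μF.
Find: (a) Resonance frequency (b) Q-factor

Step 1 — Resonance condition Im(Z)=0 gives ω₀ = 1/√(LC).
Step 2 — ω₀ = 1/√(0.00328·6.7e-07) = 2.133e+04 rad/s.
Step 3 — f₀ = ω₀/(2π) = 3395 Hz.
Step 4 — Series Q: Q = ω₀L/R = 2.133e+04·0.00328/4700 = 0.01489.

(a) f₀ = 3395 Hz  (b) Q = 0.01489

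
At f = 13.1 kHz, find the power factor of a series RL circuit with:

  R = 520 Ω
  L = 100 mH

Step 1 — Angular frequency: ω = 2π·f = 2π·1.31e+04 = 8.231e+04 rad/s.
Step 2 — Component impedances:
  R: Z = R = 520 Ω
  L: Z = jωL = j·8.231e+04·0.1 = 0 + j8231 Ω
Step 3 — Series combination: Z_total = R + L = 520 + j8231 Ω = 8247∠86.4° Ω.
Step 4 — Power factor: PF = cos(φ) = Re(Z)/|Z| = 520/8247 = 0.06305.
Step 5 — Type: Im(Z) = 8231 ⇒ lagging (phase φ = 86.4°).

PF = 0.06305 (lagging, φ = 86.4°)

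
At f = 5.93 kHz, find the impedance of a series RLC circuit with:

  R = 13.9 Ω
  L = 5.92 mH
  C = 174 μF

Step 1 — Angular frequency: ω = 2π·f = 2π·5930 = 3.726e+04 rad/s.
Step 2 — Component impedances:
  R: Z = R = 13.9 Ω
  L: Z = jωL = j·3.726e+04·0.00592 = 0 + j220.6 Ω
  C: Z = 1/(jωC) = -j/(ω·C) = 0 - j0.1542 Ω
Step 3 — Series combination: Z_total = R + L + C = 13.9 + j220.4 Ω = 220.9∠86.4° Ω.

Z = 13.9 + j220.4 Ω = 220.9∠86.4° Ω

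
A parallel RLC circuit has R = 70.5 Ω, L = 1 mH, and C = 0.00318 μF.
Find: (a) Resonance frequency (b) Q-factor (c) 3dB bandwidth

Step 1 — Resonance: ω₀ = 1/√(LC) = 1/√(0.001·3.18e-09) = 5.608e+05 rad/s.
Step 2 — f₀ = ω₀/(2π) = 8.925e+04 Hz.
Step 3 — Parallel Q: Q = R/(ω₀L) = 70.5/(5.608e+05·0.001) = 0.1257.
Step 4 — Bandwidth: Δω = ω₀/Q = 4.461e+06 rad/s; BW = Δω/(2π) = 7.099e+05 Hz.

(a) f₀ = 8.925e+04 Hz  (b) Q = 0.1257  (c) BW = 7.099e+05 Hz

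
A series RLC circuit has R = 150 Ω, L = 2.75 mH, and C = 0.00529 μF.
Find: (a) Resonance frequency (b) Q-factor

Step 1 — Resonance condition Im(Z)=0 gives ω₀ = 1/√(LC).
Step 2 — ω₀ = 1/√(0.00275·5.29e-09) = 2.622e+05 rad/s.
Step 3 — f₀ = ω₀/(2π) = 4.173e+04 Hz.
Step 4 — Series Q: Q = ω₀L/R = 2.622e+05·0.00275/150 = 4.807.

(a) f₀ = 4.173e+04 Hz  (b) Q = 4.807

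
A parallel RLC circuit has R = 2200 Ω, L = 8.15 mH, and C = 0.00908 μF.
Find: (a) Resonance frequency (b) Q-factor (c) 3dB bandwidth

Step 1 — Resonance: ω₀ = 1/√(LC) = 1/√(0.00815·9.08e-09) = 1.162e+05 rad/s.
Step 2 — f₀ = ω₀/(2π) = 1.85e+04 Hz.
Step 3 — Parallel Q: Q = R/(ω₀L) = 2200/(1.162e+05·0.00815) = 2.322.
Step 4 — Bandwidth: Δω = ω₀/Q = 5.006e+04 rad/s; BW = Δω/(2π) = 7967 Hz.

(a) f₀ = 1.85e+04 Hz  (b) Q = 2.322  (c) BW = 7967 Hz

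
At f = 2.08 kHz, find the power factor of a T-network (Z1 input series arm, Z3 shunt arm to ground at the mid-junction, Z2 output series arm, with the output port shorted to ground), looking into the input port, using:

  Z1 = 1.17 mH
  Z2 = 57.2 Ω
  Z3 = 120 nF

Step 1 — Angular frequency: ω = 2π·f = 2π·2080 = 1.307e+04 rad/s.
Step 2 — Component impedances:
  Z1: Z = jωL = j·1.307e+04·0.00117 = 0 + j15.29 Ω
  Z2: Z = R = 57.2 Ω
  Z3: Z = 1/(jωC) = -j/(ω·C) = 0 - j637.6 Ω
Step 3 — With the output port shorted to ground, the output series arm Z2 runs from the junction to ground; the shunt arm Z3 also runs from the junction to ground. They appear in parallel: Z3 || Z2 = 56.74 - j5.09 Ω.
Step 4 — Series with input arm Z1: Z_in = Z1 + (Z3 || Z2) = 56.74 + j10.2 Ω = 57.65∠10.2° Ω.
Step 5 — Power factor: PF = cos(φ) = Re(Z)/|Z| = 56.74/57.65 = 0.9842.
Step 6 — Type: Im(Z) = 10.2 ⇒ lagging (phase φ = 10.2°).

PF = 0.9842 (lagging, φ = 10.2°)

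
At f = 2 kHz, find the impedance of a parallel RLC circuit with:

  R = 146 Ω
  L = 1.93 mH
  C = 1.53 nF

Step 1 — Angular frequency: ω = 2π·f = 2π·2000 = 1.257e+04 rad/s.
Step 2 — Component impedances:
  R: Z = R = 146 Ω
  L: Z = jωL = j·1.257e+04·0.00193 = 0 + j24.25 Ω
  C: Z = 1/(jωC) = -j/(ω·C) = 0 - j5.201e+04 Ω
Step 3 — Parallel combination: 1/Z_total = 1/R + 1/L + 1/C; Z_total = 3.924 + j23.61 Ω = 23.94∠80.6° Ω.

Z = 3.924 + j23.61 Ω = 23.94∠80.6° Ω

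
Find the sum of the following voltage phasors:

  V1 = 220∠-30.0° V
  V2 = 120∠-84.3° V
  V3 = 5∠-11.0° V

Step 1 — Convert each phasor to rectangular form:
  V1 = 220·(cos(-30.0°) + j·sin(-30.0°)) = 190.5 - j110 V
  V2 = 120·(cos(-84.3°) + j·sin(-84.3°)) = 11.92 - j119.4 V
  V3 = 5·(cos(-11.0°) + j·sin(-11.0°)) = 4.908 - j0.954 V
Step 2 — Sum components: V_total = 207.4 - j230.4 V.
Step 3 — Convert to polar: |V_total| = 309.9 V, ∠V_total = -48.0°.

V_total = 309.9∠-48.0° V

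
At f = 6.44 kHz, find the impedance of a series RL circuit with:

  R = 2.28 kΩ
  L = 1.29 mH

Step 1 — Angular frequency: ω = 2π·f = 2π·6440 = 4.046e+04 rad/s.
Step 2 — Component impedances:
  R: Z = R = 2280 Ω
  L: Z = jωL = j·4.046e+04·0.00129 = 0 + j52.2 Ω
Step 3 — Series combination: Z_total = R + L = 2280 + j52.2 Ω = 2281∠1.3° Ω.

Z = 2280 + j52.2 Ω = 2281∠1.3° Ω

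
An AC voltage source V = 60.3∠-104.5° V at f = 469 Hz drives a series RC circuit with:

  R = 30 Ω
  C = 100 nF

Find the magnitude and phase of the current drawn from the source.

Step 1 — Angular frequency: ω = 2π·f = 2π·469 = 2947 rad/s.
Step 2 — Component impedances:
  R: Z = R = 30 Ω
  C: Z = 1/(jωC) = -j/(ω·C) = 0 - j3393 Ω
Step 3 — Series combination: Z_total = R + C = 30 - j3393 Ω = 3394∠-89.5° Ω.
Step 4 — Source phasor: V = 60.3∠-104.5° V = -15.1 - j58.38 V.
Step 5 — Ohm's law: I = V / Z_total = (-15.1 - j58.38) / (30 - j3393) = 0.01716 - j0.004601 A.
Step 6 — Convert to polar: |I| = 0.01777 A, ∠I = -15.0°.

I = 0.01777∠-15.0° A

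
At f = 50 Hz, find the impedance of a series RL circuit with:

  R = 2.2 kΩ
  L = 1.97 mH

Step 1 — Angular frequency: ω = 2π·f = 2π·50 = 314.2 rad/s.
Step 2 — Component impedances:
  R: Z = R = 2200 Ω
  L: Z = jωL = j·314.2·0.00197 = 0 + j0.6189 Ω
Step 3 — Series combination: Z_total = R + L = 2200 + j0.6189 Ω = 2200∠0.0° Ω.

Z = 2200 + j0.6189 Ω = 2200∠0.0° Ω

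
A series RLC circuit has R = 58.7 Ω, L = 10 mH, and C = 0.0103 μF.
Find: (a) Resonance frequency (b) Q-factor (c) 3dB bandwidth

Step 1 — Resonance: ω₀ = 1/√(LC) = 1/√(0.01·1.03e-08) = 9.853e+04 rad/s.
Step 2 — f₀ = ω₀/(2π) = 1.568e+04 Hz.
Step 3 — Series Q: Q = ω₀L/R = 9.853e+04·0.01/58.7 = 16.79.
Step 4 — Bandwidth: Δω = ω₀/Q = 5870 rad/s; BW = Δω/(2π) = 934.2 Hz.

(a) f₀ = 1.568e+04 Hz  (b) Q = 16.79  (c) BW = 934.2 Hz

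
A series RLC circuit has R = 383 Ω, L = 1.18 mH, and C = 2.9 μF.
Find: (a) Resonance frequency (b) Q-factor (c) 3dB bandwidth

Step 1 — Resonance condition Im(Z)=0 gives ω₀ = 1/√(LC).
Step 2 — ω₀ = 1/√(0.00118·2.9e-06) = 1.709e+04 rad/s.
Step 3 — f₀ = ω₀/(2π) = 2721 Hz.
Step 4 — Series Q: Q = ω₀L/R = 1.709e+04·0.00118/383 = 0.05267.
Step 5 — 3dB bandwidth: Δω = ω₀/Q = 3.246e+05 rad/s; BW = Δω/(2π) = 5.166e+04 Hz.

(a) f₀ = 2721 Hz  (b) Q = 0.05267  (c) BW = 5.166e+04 Hz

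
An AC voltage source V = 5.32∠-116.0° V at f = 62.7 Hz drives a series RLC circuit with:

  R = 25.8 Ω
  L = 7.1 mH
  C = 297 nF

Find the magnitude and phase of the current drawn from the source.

Step 1 — Angular frequency: ω = 2π·f = 2π·62.7 = 394 rad/s.
Step 2 — Component impedances:
  R: Z = R = 25.8 Ω
  L: Z = jωL = j·394·0.0071 = 0 + j2.797 Ω
  C: Z = 1/(jωC) = -j/(ω·C) = 0 - j8547 Ω
Step 3 — Series combination: Z_total = R + L + C = 25.8 - j8544 Ω = 8544∠-89.8° Ω.
Step 4 — Source phasor: V = 5.32∠-116.0° V = -2.332 - j4.782 V.
Step 5 — Ohm's law: I = V / Z_total = (-2.332 - j4.782) / (25.8 - j8544) = 0.0005588 - j0.0002746 A.
Step 6 — Convert to polar: |I| = 0.0006227 A, ∠I = -26.2°.

I = 0.0006227∠-26.2° A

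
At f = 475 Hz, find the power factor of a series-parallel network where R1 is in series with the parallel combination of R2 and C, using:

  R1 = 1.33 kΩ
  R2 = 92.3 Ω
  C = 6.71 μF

Step 1 — Angular frequency: ω = 2π·f = 2π·475 = 2985 rad/s.
Step 2 — Component impedances:
  R1: Z = R = 1330 Ω
  R2: Z = R = 92.3 Ω
  C: Z = 1/(jωC) = -j/(ω·C) = 0 - j49.93 Ω
Step 3 — Parallel branch: R2 || C = 1/(1/R2 + 1/C) = 20.9 - j38.63 Ω.
Step 4 — Series with R1: Z_total = R1 + (R2 || C) = 1351 - j38.63 Ω = 1351∠-1.6° Ω.
Step 5 — Power factor: PF = cos(φ) = Re(Z)/|Z| = 1350.9/1351.5 = 0.9996.
Step 6 — Type: Im(Z) = -38.63 ⇒ leading (phase φ = -1.6°).

PF = 0.9996 (leading, φ = -1.6°)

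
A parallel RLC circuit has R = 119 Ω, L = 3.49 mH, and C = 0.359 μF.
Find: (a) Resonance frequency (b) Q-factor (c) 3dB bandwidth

Step 1 — Resonance: ω₀ = 1/√(LC) = 1/√(0.00349·3.59e-07) = 2.825e+04 rad/s.
Step 2 — f₀ = ω₀/(2π) = 4496 Hz.
Step 3 — Parallel Q: Q = R/(ω₀L) = 119/(2.825e+04·0.00349) = 1.207.
Step 4 — Bandwidth: Δω = ω₀/Q = 2.341e+04 rad/s; BW = Δω/(2π) = 3725 Hz.

(a) f₀ = 4496 Hz  (b) Q = 1.207  (c) BW = 3725 Hz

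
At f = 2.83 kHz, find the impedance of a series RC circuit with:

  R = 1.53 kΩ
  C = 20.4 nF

Step 1 — Angular frequency: ω = 2π·f = 2π·2830 = 1.778e+04 rad/s.
Step 2 — Component impedances:
  R: Z = R = 1530 Ω
  C: Z = 1/(jωC) = -j/(ω·C) = 0 - j2757 Ω
Step 3 — Series combination: Z_total = R + C = 1530 - j2757 Ω = 3153∠-61.0° Ω.

Z = 1530 - j2757 Ω = 3153∠-61.0° Ω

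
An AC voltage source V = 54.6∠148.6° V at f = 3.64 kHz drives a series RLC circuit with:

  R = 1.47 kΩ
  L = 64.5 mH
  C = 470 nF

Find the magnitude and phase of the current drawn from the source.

Step 1 — Angular frequency: ω = 2π·f = 2π·3640 = 2.287e+04 rad/s.
Step 2 — Component impedances:
  R: Z = R = 1470 Ω
  L: Z = jωL = j·2.287e+04·0.0645 = 0 + j1475 Ω
  C: Z = 1/(jωC) = -j/(ω·C) = 0 - j93.03 Ω
Step 3 — Series combination: Z_total = R + L + C = 1470 + j1382 Ω = 2018∠43.2° Ω.
Step 4 — Source phasor: V = 54.6∠148.6° V = -46.6 + j28.45 V.
Step 5 — Ohm's law: I = V / Z_total = (-46.6 + j28.45) / (1470 + j1382) = -0.00717 + j0.02609 A.
Step 6 — Convert to polar: |I| = 0.02706 A, ∠I = 105.4°.

I = 0.02706∠105.4° A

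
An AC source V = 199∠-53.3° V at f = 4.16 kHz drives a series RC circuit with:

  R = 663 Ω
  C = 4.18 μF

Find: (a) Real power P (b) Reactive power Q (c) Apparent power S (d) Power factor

Step 1 — Angular frequency: ω = 2π·f = 2π·4160 = 2.614e+04 rad/s.
Step 2 — Component impedances:
  R: Z = R = 663 Ω
  C: Z = 1/(jωC) = -j/(ω·C) = 0 - j9.153 Ω
Step 3 — Series combination: Z_total = R + C = 663 - j9.153 Ω = 663.1∠-0.8° Ω.
Step 4 — Source phasor: V = 199∠-53.3° V = 118.9 - j159.6 V.
Step 5 — Current: I = V / Z = 0.1827 - j0.2381 A = 0.3001∠-52.5° A.
Step 6 — Complex power: S = V·I* = 59.72 - j0.8244 VA.
Step 7 — Real power: P = Re(S) = 59.72 W.
Step 8 — Reactive power: Q = Im(S) = -0.8244 VAR.
Step 9 — Apparent power: |S| = 59.72 VA.
Step 10 — Power factor: PF = P/|S| = 0.9999 (leading).

(a) P = 59.72 W  (b) Q = -0.8244 VAR  (c) S = 59.72 VA  (d) PF = 0.9999 (leading)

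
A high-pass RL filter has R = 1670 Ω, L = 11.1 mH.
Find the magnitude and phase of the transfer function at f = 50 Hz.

Step 1 — Angular frequency: ω = 2π·50 = 314.2 rad/s.
Step 2 — Transfer function: H(jω) = jωL/(R + jωL).
Step 3 — Numerator jωL = j·3.487; denominator R + jωL = 1670 + j3.487.
Step 4 — H = 4.36e-06 + j0.002088.
Step 5 — Magnitude: |H| = 0.002088 (-53.6 dB); phase: φ = 89.9°.

|H| = 0.002088 (-53.6 dB), φ = 89.9°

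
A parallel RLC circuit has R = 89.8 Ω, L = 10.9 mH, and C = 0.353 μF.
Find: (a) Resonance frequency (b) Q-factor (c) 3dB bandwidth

Step 1 — Resonance: ω₀ = 1/√(LC) = 1/√(0.0109·3.53e-07) = 1.612e+04 rad/s.
Step 2 — f₀ = ω₀/(2π) = 2566 Hz.
Step 3 — Parallel Q: Q = R/(ω₀L) = 89.8/(1.612e+04·0.0109) = 0.511.
Step 4 — Bandwidth: Δω = ω₀/Q = 3.155e+04 rad/s; BW = Δω/(2π) = 5021 Hz.

(a) f₀ = 2566 Hz  (b) Q = 0.511  (c) BW = 5021 Hz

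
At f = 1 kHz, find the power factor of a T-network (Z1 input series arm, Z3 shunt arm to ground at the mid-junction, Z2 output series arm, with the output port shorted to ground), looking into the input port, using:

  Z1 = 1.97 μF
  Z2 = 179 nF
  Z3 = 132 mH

Step 1 — Angular frequency: ω = 2π·f = 2π·1000 = 6283 rad/s.
Step 2 — Component impedances:
  Z1: Z = 1/(jωC) = -j/(ω·C) = 0 - j80.79 Ω
  Z2: Z = 1/(jωC) = -j/(ω·C) = 0 - j889.1 Ω
  Z3: Z = jωL = j·6283·0.132 = 0 + j829.4 Ω
Step 3 — With the output port shorted to ground, the output series arm Z2 runs from the junction to ground; the shunt arm Z3 also runs from the junction to ground. They appear in parallel: Z3 || Z2 = 0 + j1.234e+04 Ω.
Step 4 — Series with input arm Z1: Z_in = Z1 + (Z3 || Z2) = 0 + j1.226e+04 Ω = 1.226e+04∠90.0° Ω.
Step 5 — Power factor: PF = cos(φ) = Re(Z)/|Z| = 0/1.226e+04 = 0.
Step 6 — Type: Im(Z) = 1.226e+04 ⇒ lagging (phase φ = 90.0°).

PF = 0 (lagging, φ = 90.0°)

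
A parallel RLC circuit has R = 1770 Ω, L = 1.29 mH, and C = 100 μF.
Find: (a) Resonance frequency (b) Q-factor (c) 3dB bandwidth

Step 1 — Resonance: ω₀ = 1/√(LC) = 1/√(0.00129·0.0001) = 2784 rad/s.
Step 2 — f₀ = ω₀/(2π) = 443.1 Hz.
Step 3 — Parallel Q: Q = R/(ω₀L) = 1770/(2784·0.00129) = 492.8.
Step 4 — Bandwidth: Δω = ω₀/Q = 5.65 rad/s; BW = Δω/(2π) = 0.8992 Hz.

(a) f₀ = 443.1 Hz  (b) Q = 492.8  (c) BW = 0.8992 Hz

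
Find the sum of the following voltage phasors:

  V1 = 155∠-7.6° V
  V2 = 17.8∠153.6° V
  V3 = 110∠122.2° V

Step 1 — Convert each phasor to rectangular form:
  V1 = 155·(cos(-7.6°) + j·sin(-7.6°)) = 153.6 - j20.5 V
  V2 = 17.8·(cos(153.6°) + j·sin(153.6°)) = -15.94 + j7.915 V
  V3 = 110·(cos(122.2°) + j·sin(122.2°)) = -58.62 + j93.08 V
Step 2 — Sum components: V_total = 79.08 + j80.5 V.
Step 3 — Convert to polar: |V_total| = 112.8 V, ∠V_total = 45.5°.

V_total = 112.8∠45.5° V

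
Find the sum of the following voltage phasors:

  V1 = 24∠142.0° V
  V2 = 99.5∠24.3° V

Step 1 — Convert each phasor to rectangular form:
  V1 = 24·(cos(142.0°) + j·sin(142.0°)) = -18.91 + j14.78 V
  V2 = 99.5·(cos(24.3°) + j·sin(24.3°)) = 90.68 + j40.95 V
Step 2 — Sum components: V_total = 71.77 + j55.72 V.
Step 3 — Convert to polar: |V_total| = 90.86 V, ∠V_total = 37.8°.

V_total = 90.86∠37.8° V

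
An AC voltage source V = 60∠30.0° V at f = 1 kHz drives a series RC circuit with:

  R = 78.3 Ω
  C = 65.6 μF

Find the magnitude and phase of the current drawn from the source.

Step 1 — Angular frequency: ω = 2π·f = 2π·1000 = 6283 rad/s.
Step 2 — Component impedances:
  R: Z = R = 78.3 Ω
  C: Z = 1/(jωC) = -j/(ω·C) = 0 - j2.426 Ω
Step 3 — Series combination: Z_total = R + C = 78.3 - j2.426 Ω = 78.34∠-1.8° Ω.
Step 4 — Source phasor: V = 60∠30.0° V = 51.96 + j30 V.
Step 5 — Ohm's law: I = V / Z_total = (51.96 + j30) / (78.3 - j2.426) = 0.6511 + j0.4033 A.
Step 6 — Convert to polar: |I| = 0.7659 A, ∠I = 31.8°.

I = 0.7659∠31.8° A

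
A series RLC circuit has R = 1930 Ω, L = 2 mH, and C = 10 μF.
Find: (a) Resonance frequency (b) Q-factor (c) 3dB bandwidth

Step 1 — Resonance: ω₀ = 1/√(LC) = 1/√(0.002·1e-05) = 7071 rad/s.
Step 2 — f₀ = ω₀/(2π) = 1125 Hz.
Step 3 — Series Q: Q = ω₀L/R = 7071·0.002/1930 = 0.007328.
Step 4 — Bandwidth: Δω = ω₀/Q = 9.65e+05 rad/s; BW = Δω/(2π) = 1.536e+05 Hz.

(a) f₀ = 1125 Hz  (b) Q = 0.007328  (c) BW = 1.536e+05 Hz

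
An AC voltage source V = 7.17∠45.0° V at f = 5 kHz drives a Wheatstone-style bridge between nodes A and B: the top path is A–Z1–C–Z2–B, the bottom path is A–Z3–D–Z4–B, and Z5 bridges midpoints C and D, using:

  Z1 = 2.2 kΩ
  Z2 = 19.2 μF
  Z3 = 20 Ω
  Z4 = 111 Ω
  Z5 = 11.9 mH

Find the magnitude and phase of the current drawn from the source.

Step 1 — Angular frequency: ω = 2π·f = 2π·5000 = 3.142e+04 rad/s.
Step 2 — Component impedances:
  Z1: Z = R = 2200 Ω
  Z2: Z = 1/(jωC) = -j/(ω·C) = 0 - j1.658 Ω
  Z3: Z = R = 20 Ω
  Z4: Z = R = 111 Ω
  Z5: Z = jωL = j·3.142e+04·0.0119 = 0 + j373.8 Ω
Step 3 — Bridge requires nodal analysis (the Z5 bridge couples midpoints C and D, so the two paths cannot be reduced to a simple series/parallel combination). Setting node B to ground and injecting 1 A at node A, the 3-node admittance system at A, C, D solves to V_A = Z_AB = 115.8 + j27.26 Ω = 119∠13.2° Ω.
Step 4 — Source phasor: V = 7.17∠45.0° V = 5.07 + j5.07 V.
Step 5 — Ohm's law: I = V / Z_total = (5.07 + j5.07) / (115.8 + j27.26) = 0.05123 + j0.03171 A.
Step 6 — Convert to polar: |I| = 0.06025 A, ∠I = 31.8°.

I = 0.06025∠31.8° A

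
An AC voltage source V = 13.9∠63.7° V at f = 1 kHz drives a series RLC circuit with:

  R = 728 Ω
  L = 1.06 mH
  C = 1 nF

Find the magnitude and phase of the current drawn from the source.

Step 1 — Angular frequency: ω = 2π·f = 2π·1000 = 6283 rad/s.
Step 2 — Component impedances:
  R: Z = R = 728 Ω
  L: Z = jωL = j·6283·0.00106 = 0 + j6.66 Ω
  C: Z = 1/(jωC) = -j/(ω·C) = 0 - j1.592e+05 Ω
Step 3 — Series combination: Z_total = R + L + C = 728 - j1.591e+05 Ω = 1.591e+05∠-89.7° Ω.
Step 4 — Source phasor: V = 13.9∠63.7° V = 6.159 + j12.46 V.
Step 5 — Ohm's law: I = V / Z_total = (6.159 + j12.46) / (728 - j1.591e+05) = -7.812e-05 + j3.906e-05 A.
Step 6 — Convert to polar: |I| = 8.734e-05 A, ∠I = 153.4°.

I = 8.734e-05∠153.4° A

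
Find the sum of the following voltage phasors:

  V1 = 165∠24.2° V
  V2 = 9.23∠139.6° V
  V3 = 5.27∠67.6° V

Step 1 — Convert each phasor to rectangular form:
  V1 = 165·(cos(24.2°) + j·sin(24.2°)) = 150.5 + j67.64 V
  V2 = 9.23·(cos(139.6°) + j·sin(139.6°)) = -7.029 + j5.982 V
  V3 = 5.27·(cos(67.6°) + j·sin(67.6°)) = 2.008 + j4.872 V
Step 2 — Sum components: V_total = 145.5 + j78.49 V.
Step 3 — Convert to polar: |V_total| = 165.3 V, ∠V_total = 28.3°.

V_total = 165.3∠28.3° V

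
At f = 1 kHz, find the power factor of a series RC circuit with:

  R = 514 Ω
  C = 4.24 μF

Step 1 — Angular frequency: ω = 2π·f = 2π·1000 = 6283 rad/s.
Step 2 — Component impedances:
  R: Z = R = 514 Ω
  C: Z = 1/(jωC) = -j/(ω·C) = 0 - j37.54 Ω
Step 3 — Series combination: Z_total = R + C = 514 - j37.54 Ω = 515.4∠-4.2° Ω.
Step 4 — Power factor: PF = cos(φ) = Re(Z)/|Z| = 514/515.4 = 0.9973.
Step 5 — Type: Im(Z) = -37.54 ⇒ leading (phase φ = -4.2°).

PF = 0.9973 (leading, φ = -4.2°)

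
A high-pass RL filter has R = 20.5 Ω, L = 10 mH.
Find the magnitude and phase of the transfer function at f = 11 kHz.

Step 1 — Angular frequency: ω = 2π·1.1e+04 = 6.912e+04 rad/s.
Step 2 — Transfer function: H(jω) = jωL/(R + jωL).
Step 3 — Numerator jωL = j·691.2; denominator R + jωL = 20.5 + j691.2.
Step 4 — H = 0.9991 + j0.02963.
Step 5 — Magnitude: |H| = 0.9996 (-0.0 dB); phase: φ = 1.7°.

|H| = 0.9996 (-0.0 dB), φ = 1.7°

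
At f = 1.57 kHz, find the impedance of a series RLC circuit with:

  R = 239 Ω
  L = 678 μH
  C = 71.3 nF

Step 1 — Angular frequency: ω = 2π·f = 2π·1570 = 9865 rad/s.
Step 2 — Component impedances:
  R: Z = R = 239 Ω
  L: Z = jωL = j·9865·0.000678 = 0 + j6.688 Ω
  C: Z = 1/(jωC) = -j/(ω·C) = 0 - j1422 Ω
Step 3 — Series combination: Z_total = R + L + C = 239 - j1415 Ω = 1435∠-80.4° Ω.

Z = 239 - j1415 Ω = 1435∠-80.4° Ω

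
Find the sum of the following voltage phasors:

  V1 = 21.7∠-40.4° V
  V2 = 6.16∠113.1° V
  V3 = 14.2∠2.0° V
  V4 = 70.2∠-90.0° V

Step 1 — Convert each phasor to rectangular form:
  V1 = 21.7·(cos(-40.4°) + j·sin(-40.4°)) = 16.53 - j14.06 V
  V2 = 6.16·(cos(113.1°) + j·sin(113.1°)) = -2.417 + j5.666 V
  V3 = 14.2·(cos(2.0°) + j·sin(2.0°)) = 14.19 + j0.4956 V
  V4 = 70.2·(cos(-90.0°) + j·sin(-90.0°)) = 0 - j70.2 V
Step 2 — Sum components: V_total = 28.3 - j78.1 V.
Step 3 — Convert to polar: |V_total| = 83.07 V, ∠V_total = -70.1°.

V_total = 83.07∠-70.1° V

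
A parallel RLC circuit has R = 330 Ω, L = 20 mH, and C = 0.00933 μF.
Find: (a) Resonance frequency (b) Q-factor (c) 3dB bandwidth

Step 1 — Resonance: ω₀ = 1/√(LC) = 1/√(0.02·9.33e-09) = 7.321e+04 rad/s.
Step 2 — f₀ = ω₀/(2π) = 1.165e+04 Hz.
Step 3 — Parallel Q: Q = R/(ω₀L) = 330/(7.321e+04·0.02) = 0.2254.
Step 4 — Bandwidth: Δω = ω₀/Q = 3.248e+05 rad/s; BW = Δω/(2π) = 5.169e+04 Hz.

(a) f₀ = 1.165e+04 Hz  (b) Q = 0.2254  (c) BW = 5.169e+04 Hz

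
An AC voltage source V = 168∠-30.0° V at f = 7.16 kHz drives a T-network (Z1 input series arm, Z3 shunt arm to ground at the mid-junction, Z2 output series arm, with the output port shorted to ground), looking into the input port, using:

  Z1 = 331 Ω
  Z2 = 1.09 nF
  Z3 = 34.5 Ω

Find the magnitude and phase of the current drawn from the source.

Step 1 — Angular frequency: ω = 2π·f = 2π·7160 = 4.499e+04 rad/s.
Step 2 — Component impedances:
  Z1: Z = R = 331 Ω
  Z2: Z = 1/(jωC) = -j/(ω·C) = 0 - j2.039e+04 Ω
  Z3: Z = R = 34.5 Ω
Step 3 — With the output port shorted to ground, the output series arm Z2 runs from the junction to ground; the shunt arm Z3 also runs from the junction to ground. They appear in parallel: Z3 || Z2 = 34.5 - j0.05837 Ω.
Step 4 — Series with input arm Z1: Z_in = Z1 + (Z3 || Z2) = 365.5 - j0.05837 Ω = 365.5∠-0.0° Ω.
Step 5 — Source phasor: V = 168∠-30.0° V = 145.5 - j84 V.
Step 6 — Ohm's law: I = V / Z_total = (145.5 - j84) / (365.5 - j0.05837) = 0.3981 - j0.2298 A.
Step 7 — Convert to polar: |I| = 0.4596 A, ∠I = -30.0°.

I = 0.4596∠-30.0° A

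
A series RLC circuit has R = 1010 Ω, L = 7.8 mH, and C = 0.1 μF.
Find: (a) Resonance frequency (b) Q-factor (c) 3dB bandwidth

Step 1 — Resonance condition Im(Z)=0 gives ω₀ = 1/√(LC).
Step 2 — ω₀ = 1/√(0.0078·1e-07) = 3.581e+04 rad/s.
Step 3 — f₀ = ω₀/(2π) = 5699 Hz.
Step 4 — Series Q: Q = ω₀L/R = 3.581e+04·0.0078/1010 = 0.2765.
Step 5 — 3dB bandwidth: Δω = ω₀/Q = 1.295e+05 rad/s; BW = Δω/(2π) = 2.061e+04 Hz.

(a) f₀ = 5699 Hz  (b) Q = 0.2765  (c) BW = 2.061e+04 Hz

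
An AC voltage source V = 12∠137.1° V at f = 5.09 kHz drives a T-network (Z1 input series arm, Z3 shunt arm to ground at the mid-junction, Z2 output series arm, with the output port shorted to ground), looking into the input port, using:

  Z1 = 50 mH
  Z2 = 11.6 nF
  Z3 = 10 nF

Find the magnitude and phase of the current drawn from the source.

Step 1 — Angular frequency: ω = 2π·f = 2π·5090 = 3.198e+04 rad/s.
Step 2 — Component impedances:
  Z1: Z = jωL = j·3.198e+04·0.05 = 0 + j1599 Ω
  Z2: Z = 1/(jωC) = -j/(ω·C) = 0 - j2696 Ω
  Z3: Z = 1/(jωC) = -j/(ω·C) = 0 - j3127 Ω
Step 3 — With the output port shorted to ground, the output series arm Z2 runs from the junction to ground; the shunt arm Z3 also runs from the junction to ground. They appear in parallel: Z3 || Z2 = 0 - j1448 Ω.
Step 4 — Series with input arm Z1: Z_in = Z1 + (Z3 || Z2) = 0 + j151.5 Ω = 151.5∠90.0° Ω.
Step 5 — Source phasor: V = 12∠137.1° V = -8.791 + j8.169 V.
Step 6 — Ohm's law: I = V / Z_total = (-8.791 + j8.169) / (0 + j151.5) = 0.05393 + j0.05803 A.
Step 7 — Convert to polar: |I| = 0.07922 A, ∠I = 47.1°.

I = 0.07922∠47.1° A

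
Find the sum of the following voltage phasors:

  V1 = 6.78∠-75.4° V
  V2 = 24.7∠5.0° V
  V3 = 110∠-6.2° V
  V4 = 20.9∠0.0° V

Step 1 — Convert each phasor to rectangular form:
  V1 = 6.78·(cos(-75.4°) + j·sin(-75.4°)) = 1.709 - j6.561 V
  V2 = 24.7·(cos(5.0°) + j·sin(5.0°)) = 24.61 + j2.153 V
  V3 = 110·(cos(-6.2°) + j·sin(-6.2°)) = 109.4 - j11.88 V
  V4 = 20.9·(cos(0.0°) + j·sin(0.0°)) = 20.9 V
Step 2 — Sum components: V_total = 156.6 - j16.29 V.
Step 3 — Convert to polar: |V_total| = 157.4 V, ∠V_total = -5.9°.

V_total = 157.4∠-5.9° V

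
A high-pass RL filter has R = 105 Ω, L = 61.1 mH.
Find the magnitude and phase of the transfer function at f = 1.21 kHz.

Step 1 — Angular frequency: ω = 2π·1210 = 7603 rad/s.
Step 2 — Transfer function: H(jω) = jωL/(R + jωL).
Step 3 — Numerator jωL = j·464.5; denominator R + jωL = 105 + j464.5.
Step 4 — H = 0.9514 + j0.2151.
Step 5 — Magnitude: |H| = 0.9754 (-0.2 dB); phase: φ = 12.7°.

|H| = 0.9754 (-0.2 dB), φ = 12.7°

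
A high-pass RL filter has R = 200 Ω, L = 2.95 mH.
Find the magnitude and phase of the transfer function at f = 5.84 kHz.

Step 1 — Angular frequency: ω = 2π·5840 = 3.669e+04 rad/s.
Step 2 — Transfer function: H(jω) = jωL/(R + jωL).
Step 3 — Numerator jωL = j·108.2; denominator R + jωL = 200 + j108.2.
Step 4 — H = 0.2266 + j0.4186.
Step 5 — Magnitude: |H| = 0.476 (-6.4 dB); phase: φ = 61.6°.

|H| = 0.476 (-6.4 dB), φ = 61.6°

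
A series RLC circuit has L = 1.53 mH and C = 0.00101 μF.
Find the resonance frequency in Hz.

Step 1 — Resonance condition Im(Z)=0 gives ω₀ = 1/√(LC).
Step 2 — ω₀ = 1/√(0.00153·1.01e-09) = 8.044e+05 rad/s.
Step 3 — f₀ = ω₀/(2π) = 1.28e+05 Hz.

f₀ = 1.28e+05 Hz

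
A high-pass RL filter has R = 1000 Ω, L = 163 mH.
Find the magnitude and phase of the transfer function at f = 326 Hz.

Step 1 — Angular frequency: ω = 2π·326 = 2048 rad/s.
Step 2 — Transfer function: H(jω) = jωL/(R + jωL).
Step 3 — Numerator jωL = j·333.9; denominator R + jωL = 1000 + j333.9.
Step 4 — H = 0.1003 + j0.3004.
Step 5 — Magnitude: |H| = 0.3167 (-10.0 dB); phase: φ = 71.5°.

|H| = 0.3167 (-10.0 dB), φ = 71.5°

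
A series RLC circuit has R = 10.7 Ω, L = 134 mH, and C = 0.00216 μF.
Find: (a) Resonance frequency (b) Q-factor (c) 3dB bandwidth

Step 1 — Resonance: ω₀ = 1/√(LC) = 1/√(0.134·2.16e-09) = 5.878e+04 rad/s.
Step 2 — f₀ = ω₀/(2π) = 9355 Hz.
Step 3 — Series Q: Q = ω₀L/R = 5.878e+04·0.134/10.7 = 736.1.
Step 4 — Bandwidth: Δω = ω₀/Q = 79.85 rad/s; BW = Δω/(2π) = 12.71 Hz.

(a) f₀ = 9355 Hz  (b) Q = 736.1  (c) BW = 12.71 Hz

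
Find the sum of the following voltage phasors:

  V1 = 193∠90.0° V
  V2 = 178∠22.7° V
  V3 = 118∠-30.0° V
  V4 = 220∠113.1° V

Step 1 — Convert each phasor to rectangular form:
  V1 = 193·(cos(90.0°) + j·sin(90.0°)) = 0 + j193 V
  V2 = 178·(cos(22.7°) + j·sin(22.7°)) = 164.2 + j68.69 V
  V3 = 118·(cos(-30.0°) + j·sin(-30.0°)) = 102.2 - j59 V
  V4 = 220·(cos(113.1°) + j·sin(113.1°)) = -86.31 + j202.4 V
Step 2 — Sum components: V_total = 180.1 + j405.1 V.
Step 3 — Convert to polar: |V_total| = 443.3 V, ∠V_total = 66.0°.

V_total = 443.3∠66.0° V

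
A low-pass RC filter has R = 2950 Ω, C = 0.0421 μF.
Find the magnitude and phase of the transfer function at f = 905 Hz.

Step 1 — Angular frequency: ω = 2π·905 = 5686 rad/s.
Step 2 — Transfer function: H(jω) = 1/(1 + jωRC).
Step 3 — Denominator: 1 + jωRC = 1 + j·5686·2950·4.21e-08 = 1 + j0.7062.
Step 4 — H = 0.6672 - j0.4712.
Step 5 — Magnitude: |H| = 0.8168 (-1.8 dB); phase: φ = -35.2°.

|H| = 0.8168 (-1.8 dB), φ = -35.2°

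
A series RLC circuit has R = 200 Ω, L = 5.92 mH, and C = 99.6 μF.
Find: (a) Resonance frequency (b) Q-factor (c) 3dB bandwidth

Step 1 — Resonance condition Im(Z)=0 gives ω₀ = 1/√(LC).
Step 2 — ω₀ = 1/√(0.00592·9.96e-05) = 1302 rad/s.
Step 3 — f₀ = ω₀/(2π) = 207.3 Hz.
Step 4 — Series Q: Q = ω₀L/R = 1302·0.00592/200 = 0.03855.
Step 5 — 3dB bandwidth: Δω = ω₀/Q = 3.378e+04 rad/s; BW = Δω/(2π) = 5377 Hz.

(a) f₀ = 207.3 Hz  (b) Q = 0.03855  (c) BW = 5377 Hz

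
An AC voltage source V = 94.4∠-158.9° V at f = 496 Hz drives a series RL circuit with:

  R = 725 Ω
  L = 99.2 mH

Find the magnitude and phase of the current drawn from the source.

Step 1 — Angular frequency: ω = 2π·f = 2π·496 = 3116 rad/s.
Step 2 — Component impedances:
  R: Z = R = 725 Ω
  L: Z = jωL = j·3116·0.0992 = 0 + j309.2 Ω
Step 3 — Series combination: Z_total = R + L = 725 + j309.2 Ω = 788.2∠23.1° Ω.
Step 4 — Source phasor: V = 94.4∠-158.9° V = -88.07 - j33.98 V.
Step 5 — Ohm's law: I = V / Z_total = (-88.07 - j33.98) / (725 + j309.2) = -0.1197 + j0.004168 A.
Step 6 — Convert to polar: |I| = 0.1198 A, ∠I = 178.0°.

I = 0.1198∠178.0° A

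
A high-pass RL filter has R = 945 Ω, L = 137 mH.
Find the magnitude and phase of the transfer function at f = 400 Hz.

Step 1 — Angular frequency: ω = 2π·400 = 2513 rad/s.
Step 2 — Transfer function: H(jω) = jωL/(R + jωL).
Step 3 — Numerator jωL = j·344.3; denominator R + jωL = 945 + j344.3.
Step 4 — H = 0.1172 + j0.3217.
Step 5 — Magnitude: |H| = 0.3423 (-9.3 dB); phase: φ = 70.0°.

|H| = 0.3423 (-9.3 dB), φ = 70.0°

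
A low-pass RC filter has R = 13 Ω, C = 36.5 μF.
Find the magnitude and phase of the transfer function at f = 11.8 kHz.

Step 1 — Angular frequency: ω = 2π·1.18e+04 = 7.414e+04 rad/s.
Step 2 — Transfer function: H(jω) = 1/(1 + jωRC).
Step 3 — Denominator: 1 + jωRC = 1 + j·7.414e+04·13·3.65e-05 = 1 + j35.18.
Step 4 — H = 0.0008073 - j0.0284.
Step 5 — Magnitude: |H| = 0.02841 (-30.9 dB); phase: φ = -88.4°.

|H| = 0.02841 (-30.9 dB), φ = -88.4°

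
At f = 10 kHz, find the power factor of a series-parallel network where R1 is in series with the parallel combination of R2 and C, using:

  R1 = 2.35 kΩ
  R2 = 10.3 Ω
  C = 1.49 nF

Step 1 — Angular frequency: ω = 2π·f = 2π·1e+04 = 6.283e+04 rad/s.
Step 2 — Component impedances:
  R1: Z = R = 2350 Ω
  R2: Z = R = 10.3 Ω
  C: Z = 1/(jωC) = -j/(ω·C) = 0 - j1.068e+04 Ω
Step 3 — Parallel branch: R2 || C = 1/(1/R2 + 1/C) = 10.3 - j0.009932 Ω.
Step 4 — Series with R1: Z_total = R1 + (R2 || C) = 2360 - j0.009932 Ω = 2360∠-0.0° Ω.
Step 5 — Power factor: PF = cos(φ) = Re(Z)/|Z| = 2360/2360 = 1.
Step 6 — Type: Im(Z) = -0.009932 ⇒ leading (phase φ = -0.0°).

PF = 1 (leading, φ = -0.0°)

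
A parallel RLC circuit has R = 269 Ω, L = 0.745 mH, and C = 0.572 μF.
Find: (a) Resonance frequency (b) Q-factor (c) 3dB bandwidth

Step 1 — Resonance: ω₀ = 1/√(LC) = 1/√(0.000745·5.72e-07) = 4.844e+04 rad/s.
Step 2 — f₀ = ω₀/(2π) = 7710 Hz.
Step 3 — Parallel Q: Q = R/(ω₀L) = 269/(4.844e+04·0.000745) = 7.454.
Step 4 — Bandwidth: Δω = ω₀/Q = 6499 rad/s; BW = Δω/(2π) = 1034 Hz.

(a) f₀ = 7710 Hz  (b) Q = 7.454  (c) BW = 1034 Hz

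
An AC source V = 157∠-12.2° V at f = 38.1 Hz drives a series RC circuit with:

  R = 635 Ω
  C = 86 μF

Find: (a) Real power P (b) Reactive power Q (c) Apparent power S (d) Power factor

Step 1 — Angular frequency: ω = 2π·f = 2π·38.1 = 239.4 rad/s.
Step 2 — Component impedances:
  R: Z = R = 635 Ω
  C: Z = 1/(jωC) = -j/(ω·C) = 0 - j48.57 Ω
Step 3 — Series combination: Z_total = R + C = 635 - j48.57 Ω = 636.9∠-4.4° Ω.
Step 4 — Source phasor: V = 157∠-12.2° V = 153.5 - j33.18 V.
Step 5 — Current: I = V / Z = 0.2442 - j0.03357 A = 0.2465∠-7.8° A.
Step 6 — Complex power: S = V·I* = 38.59 - j2.952 VA.
Step 7 — Real power: P = Re(S) = 38.59 W.
Step 8 — Reactive power: Q = Im(S) = -2.952 VAR.
Step 9 — Apparent power: |S| = 38.7 VA.
Step 10 — Power factor: PF = P/|S| = 0.9971 (leading).

(a) P = 38.59 W  (b) Q = -2.952 VAR  (c) S = 38.7 VA  (d) PF = 0.9971 (leading)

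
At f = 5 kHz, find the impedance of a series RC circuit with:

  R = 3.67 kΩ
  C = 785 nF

Step 1 — Angular frequency: ω = 2π·f = 2π·5000 = 3.142e+04 rad/s.
Step 2 — Component impedances:
  R: Z = R = 3670 Ω
  C: Z = 1/(jωC) = -j/(ω·C) = 0 - j40.55 Ω
Step 3 — Series combination: Z_total = R + C = 3670 - j40.55 Ω = 3670∠-0.6° Ω.

Z = 3670 - j40.55 Ω = 3670∠-0.6° Ω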